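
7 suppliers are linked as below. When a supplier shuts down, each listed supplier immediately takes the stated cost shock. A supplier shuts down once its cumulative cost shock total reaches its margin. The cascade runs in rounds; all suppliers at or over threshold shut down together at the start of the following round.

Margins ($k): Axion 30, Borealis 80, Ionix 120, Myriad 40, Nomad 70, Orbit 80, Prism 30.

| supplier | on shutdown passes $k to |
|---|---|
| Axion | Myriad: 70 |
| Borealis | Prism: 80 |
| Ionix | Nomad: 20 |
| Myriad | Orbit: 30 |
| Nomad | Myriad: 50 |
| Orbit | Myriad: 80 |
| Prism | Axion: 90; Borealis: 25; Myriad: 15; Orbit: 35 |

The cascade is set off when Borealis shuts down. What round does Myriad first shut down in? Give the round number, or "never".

4

Round 1 — Borealis shuts down (initial).
  Prism: +80 → 80 ≥ 30
Round 2 — Prism shuts down.
  Axion: +90 → 90 ≥ 30
  Myriad: +15 → 15 < 40
  Orbit: +35 → 35 < 80
Round 3 — Axion shuts down.
  Myriad: +70 → 85 ≥ 40
Round 4 — Myriad shuts down.
  Orbit: +30 → 65 < 80
No further shutdowns.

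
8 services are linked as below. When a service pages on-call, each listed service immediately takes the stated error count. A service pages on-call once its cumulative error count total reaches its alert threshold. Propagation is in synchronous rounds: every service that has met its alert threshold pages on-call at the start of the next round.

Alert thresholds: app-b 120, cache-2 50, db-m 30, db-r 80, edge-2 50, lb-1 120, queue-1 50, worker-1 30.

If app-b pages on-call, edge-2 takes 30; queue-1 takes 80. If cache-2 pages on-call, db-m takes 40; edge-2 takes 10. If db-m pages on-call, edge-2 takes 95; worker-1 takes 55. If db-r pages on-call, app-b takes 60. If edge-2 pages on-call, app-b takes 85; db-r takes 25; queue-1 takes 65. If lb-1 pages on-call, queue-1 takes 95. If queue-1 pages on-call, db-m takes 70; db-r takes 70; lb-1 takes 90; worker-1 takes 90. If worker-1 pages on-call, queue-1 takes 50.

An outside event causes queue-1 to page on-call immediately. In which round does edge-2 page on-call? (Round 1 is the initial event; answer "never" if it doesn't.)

3

Round 1 — queue-1 pages on-call (initial).
  db-m: +70 → 70 ≥ 30
  db-r: +70 → 70 < 80
  lb-1: +90 → 90 < 120
  worker-1: +90 → 90 ≥ 30
Round 2 — db-m, worker-1 page on-call.
  edge-2: +95 → 95 ≥ 50
Round 3 — edge-2 pages on-call.
  app-b: +85 → 85 < 120
  db-r: +25 → 95 ≥ 80
Round 4 — db-r pages on-call.
  app-b: +60 → 145 ≥ 120
Round 5 — app-b pages on-call.
No further pages.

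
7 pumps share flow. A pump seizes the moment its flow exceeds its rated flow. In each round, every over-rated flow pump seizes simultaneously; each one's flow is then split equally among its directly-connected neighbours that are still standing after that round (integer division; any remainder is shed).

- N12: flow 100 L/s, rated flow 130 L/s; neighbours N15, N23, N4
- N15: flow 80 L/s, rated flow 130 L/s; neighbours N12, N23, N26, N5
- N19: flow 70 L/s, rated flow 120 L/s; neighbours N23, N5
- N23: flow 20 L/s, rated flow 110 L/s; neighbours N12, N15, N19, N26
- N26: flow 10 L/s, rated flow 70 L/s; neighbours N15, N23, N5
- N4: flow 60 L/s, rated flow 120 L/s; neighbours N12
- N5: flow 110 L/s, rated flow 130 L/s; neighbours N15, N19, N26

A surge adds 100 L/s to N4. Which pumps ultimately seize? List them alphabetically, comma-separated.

N12, N15, N19, N23, N26, N4, N5

Round 1 — N4 at 160 > 120. N4 seizes.
  N4 sheds 160 L/s to N12: 160 each.
    N12: 100+160 = 260 > 130
Round 2 — N12 seizes.
  N12 sheds 260 L/s to N15, N23: 130 each.
    N15: 80+130 = 210 > 130
    N23: 20+130 = 150 > 110
Round 3 — N15, N23 seize.
  N15 sheds 210 L/s to N26, N5: 105 each.
    N26: 10+105 = 115 > 70
    N5: 110+105 = 215 > 130
  N23 sheds 150 L/s to N19, N26: 75 each.
    N19: 70+75 = 145 > 120
    N26: 115+75 = 190 > 70
Round 4 — N19, N26, N5 seize.
  N19 sheds 145 L/s: no online neighbours, lost.
  N26 sheds 190 L/s: no online neighbours, lost.
  N5 sheds 215 L/s: no online neighbours, lost.
No further seizures.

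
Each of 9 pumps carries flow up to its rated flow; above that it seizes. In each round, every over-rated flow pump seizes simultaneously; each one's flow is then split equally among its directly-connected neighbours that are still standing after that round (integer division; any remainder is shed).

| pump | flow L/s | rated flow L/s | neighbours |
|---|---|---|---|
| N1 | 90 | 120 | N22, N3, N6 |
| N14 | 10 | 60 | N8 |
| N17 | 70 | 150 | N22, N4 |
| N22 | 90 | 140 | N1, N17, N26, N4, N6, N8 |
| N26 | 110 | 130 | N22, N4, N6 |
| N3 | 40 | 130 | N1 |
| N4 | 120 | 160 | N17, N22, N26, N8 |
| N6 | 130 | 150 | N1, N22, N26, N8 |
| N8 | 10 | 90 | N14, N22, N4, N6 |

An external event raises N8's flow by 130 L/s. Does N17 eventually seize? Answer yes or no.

yes

Round 1 — N8 at 140 > 90. N8 seizes.
  N8 sheds 140 L/s to N14, N22, N4, N6: 35 each.
    N14: 10+35 = 45 ≤ 60
    N22: 90+35 = 125 ≤ 140
    N4: 120+35 = 155 ≤ 160
    N6: 130+35 = 165 > 150
Round 2 — N6 seizes.
  N6 sheds 165 L/s to N1, N22, N26: 55 each.
    N1: 90+55 = 145 > 120
    N22: 125+55 = 180 > 140
    N26: 110+55 = 165 > 130
Round 3 — N1, N22, N26 seize.
  N1 sheds 145 L/s to N3: 145 each.
    N3: 40+145 = 185 > 130
  N22 sheds 180 L/s to N17, N4: 90 each.
    N17: 70+90 = 160 > 150
    N4: 155+90 = 245 > 160
  N26 sheds 165 L/s to N4: 165 each.
    N4: 245+165 = 410 > 160
Round 4 — N17, N3, N4 seize.
  N17 sheds 160 L/s: no online neighbours, lost.
  N3 sheds 185 L/s: no online neighbours, lost.
  N4 sheds 410 L/s: no online neighbours, lost.
No further seizures.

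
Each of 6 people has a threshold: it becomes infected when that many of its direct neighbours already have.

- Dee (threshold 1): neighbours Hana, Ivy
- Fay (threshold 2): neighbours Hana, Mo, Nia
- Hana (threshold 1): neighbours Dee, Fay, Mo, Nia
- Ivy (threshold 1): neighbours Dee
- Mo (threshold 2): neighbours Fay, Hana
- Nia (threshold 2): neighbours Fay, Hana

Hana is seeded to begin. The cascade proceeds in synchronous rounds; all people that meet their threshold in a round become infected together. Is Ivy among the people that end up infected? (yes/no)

Round 1 — Hana becomes infected (initial).
Round 2 — checking thresholds:
  Dee: 1 of 2 neighbours ≥ 1, becomes infected.
  Fay: 1 of 3 neighbours < 2, below threshold.
  Mo: 1 of 2 neighbours < 2, below threshold.
  Nia: 1 of 2 neighbours < 2, below threshold.
Round 3 — checking thresholds:
  Fay: 1 of 3 neighbours < 2, below threshold.
  Ivy: 1 of 1 neighbours ≥ 1, becomes infected.
  Mo: 1 of 2 neighbours < 2, below threshold.
  Nia: 1 of 2 neighbours < 2, below threshold.
Round 4 — no new infections; cascade stops.

yes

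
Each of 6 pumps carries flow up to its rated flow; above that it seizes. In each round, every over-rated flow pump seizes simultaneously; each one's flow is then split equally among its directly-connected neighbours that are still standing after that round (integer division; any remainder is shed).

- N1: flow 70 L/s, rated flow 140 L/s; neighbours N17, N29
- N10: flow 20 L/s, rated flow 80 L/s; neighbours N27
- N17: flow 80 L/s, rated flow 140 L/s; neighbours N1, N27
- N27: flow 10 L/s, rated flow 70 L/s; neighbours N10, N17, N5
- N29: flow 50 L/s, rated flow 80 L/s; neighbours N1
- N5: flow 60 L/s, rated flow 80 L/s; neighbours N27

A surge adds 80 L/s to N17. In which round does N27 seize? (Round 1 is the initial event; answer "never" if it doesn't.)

2

Round 1 — N17 at 160 > 140. N17 seizes.
  N17 sheds 160 L/s to N1, N27: 80 each.
    N1: 70+80 = 150 > 140
    N27: 10+80 = 90 > 70
Round 2 — N1, N27 seize.
  N1 sheds 150 L/s to N29: 150 each.
    N29: 50+150 = 200 > 80
  N27 sheds 90 L/s to N10, N5: 45 each.
    N10: 20+45 = 65 ≤ 80
    N5: 60+45 = 105 > 80
Round 3 — N29, N5 seize.
  N29 sheds 200 L/s: no online neighbours, lost.
  N5 sheds 105 L/s: no online neighbours, lost.
No further seizures.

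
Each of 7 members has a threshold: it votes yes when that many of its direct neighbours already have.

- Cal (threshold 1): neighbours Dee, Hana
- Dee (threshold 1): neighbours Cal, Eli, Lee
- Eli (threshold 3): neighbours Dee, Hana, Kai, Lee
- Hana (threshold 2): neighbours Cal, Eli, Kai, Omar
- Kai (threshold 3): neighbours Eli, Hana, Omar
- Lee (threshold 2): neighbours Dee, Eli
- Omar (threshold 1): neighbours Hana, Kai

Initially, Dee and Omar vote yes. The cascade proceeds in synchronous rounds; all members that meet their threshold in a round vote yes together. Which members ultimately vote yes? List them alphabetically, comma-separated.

Cal, Dee, Hana, Omar

Round 1 — Dee, Omar vote yes (initial).
Round 2 — checking thresholds:
  Cal: 1 of 2 neighbours ≥ 1, votes yes.
  Eli: 1 of 4 neighbours < 3, holds.
  Hana: 1 of 4 neighbours < 2, holds.
  Kai: 1 of 3 neighbours < 3, holds.
  Lee: 1 of 2 neighbours < 2, holds.
Round 3 — checking thresholds:
  Eli: 1 of 4 neighbours < 3, holds.
  Hana: 2 of 4 neighbours ≥ 2, votes yes.
  Kai: 1 of 3 neighbours < 3, holds.
  Lee: 1 of 2 neighbours < 2, holds.
Round 4 — no new yes votes; cascade stops.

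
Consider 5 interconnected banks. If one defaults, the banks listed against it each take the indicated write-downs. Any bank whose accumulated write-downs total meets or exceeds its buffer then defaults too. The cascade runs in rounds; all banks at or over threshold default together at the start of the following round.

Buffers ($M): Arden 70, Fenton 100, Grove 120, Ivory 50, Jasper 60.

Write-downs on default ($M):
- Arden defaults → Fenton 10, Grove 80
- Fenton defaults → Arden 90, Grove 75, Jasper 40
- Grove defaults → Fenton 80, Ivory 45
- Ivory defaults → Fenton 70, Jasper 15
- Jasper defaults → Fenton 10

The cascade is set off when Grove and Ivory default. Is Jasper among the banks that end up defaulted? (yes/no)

no

Round 1 — Grove, Ivory default (initial).
  Fenton: +80+70 → 150 ≥ 100
  Jasper: +15 → 15 < 60
Round 2 — Fenton defaults.
  Arden: +90 → 90 ≥ 70
  Jasper: +40 → 55 < 60
Round 3 — Arden defaults.
No further defaults.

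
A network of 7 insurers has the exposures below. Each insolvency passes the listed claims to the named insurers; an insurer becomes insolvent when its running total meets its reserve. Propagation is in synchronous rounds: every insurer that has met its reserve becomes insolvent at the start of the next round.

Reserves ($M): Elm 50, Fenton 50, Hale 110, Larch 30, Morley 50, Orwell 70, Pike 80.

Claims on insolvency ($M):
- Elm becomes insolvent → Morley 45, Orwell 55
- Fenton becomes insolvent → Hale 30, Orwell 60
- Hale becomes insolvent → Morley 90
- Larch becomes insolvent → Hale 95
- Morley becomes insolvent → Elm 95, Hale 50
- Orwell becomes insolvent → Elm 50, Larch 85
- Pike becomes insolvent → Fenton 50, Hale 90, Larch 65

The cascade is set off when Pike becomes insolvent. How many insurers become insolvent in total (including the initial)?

Round 1 — Pike becomes insolvent (initial).
  Fenton: +50 → 50 ≥ 50
  Hale: +90 → 90 < 110
  Larch: +65 → 65 ≥ 30
Round 2 — Fenton, Larch become insolvent.
  Hale: +30+95 → 215 ≥ 110
  Orwell: +60 → 60 < 70
Round 3 — Hale becomes insolvent.
  Morley: +90 → 90 ≥ 50
Round 4 — Morley becomes insolvent.
  Elm: +95 → 95 ≥ 50
Round 5 — Elm becomes insolvent.
  Orwell: +55 → 115 ≥ 70
Round 6 — Orwell becomes insolvent.
No further insolvencies.

7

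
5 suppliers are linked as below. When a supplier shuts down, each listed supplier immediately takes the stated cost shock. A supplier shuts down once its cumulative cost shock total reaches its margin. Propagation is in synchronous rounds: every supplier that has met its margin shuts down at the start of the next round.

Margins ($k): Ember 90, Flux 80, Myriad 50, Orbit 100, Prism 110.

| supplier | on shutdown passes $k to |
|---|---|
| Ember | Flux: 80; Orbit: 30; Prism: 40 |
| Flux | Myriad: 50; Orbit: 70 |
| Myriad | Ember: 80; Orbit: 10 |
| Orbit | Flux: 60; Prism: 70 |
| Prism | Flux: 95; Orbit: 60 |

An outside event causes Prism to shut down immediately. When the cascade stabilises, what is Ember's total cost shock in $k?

80

Round 1 — Prism shuts down (initial).
  Flux: +95 → 95 ≥ 80
  Orbit: +60 → 60 < 100
Round 2 — Flux shuts down.
  Myriad: +50 → 50 ≥ 50
  Orbit: +70 → 130 ≥ 100
Round 3 — Myriad, Orbit shut down.
  Ember: +80 → 80 < 90
No further shutdowns.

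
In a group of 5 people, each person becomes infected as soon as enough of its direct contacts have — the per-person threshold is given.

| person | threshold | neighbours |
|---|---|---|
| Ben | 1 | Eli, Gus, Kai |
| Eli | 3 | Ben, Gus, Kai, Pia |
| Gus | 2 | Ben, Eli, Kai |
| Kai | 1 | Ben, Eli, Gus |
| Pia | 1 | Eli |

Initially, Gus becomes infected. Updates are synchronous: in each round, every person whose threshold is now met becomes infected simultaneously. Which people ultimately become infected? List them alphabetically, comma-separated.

Ben, Eli, Gus, Kai, Pia

Round 1 — Gus becomes infected (initial).
Round 2 — checking thresholds:
  Ben: 1 of 3 neighbours ≥ 1, becomes infected.
  Eli: 1 of 4 neighbours < 3, not yet.
  Kai: 1 of 3 neighbours ≥ 1, becomes infected.
Round 3 — checking thresholds:
  Eli: 3 of 4 neighbours ≥ 3, becomes infected.
Round 4 — checking thresholds:
  Pia: 1 of 1 neighbours ≥ 1, becomes infected.
Round 5 — no new infections; cascade stops.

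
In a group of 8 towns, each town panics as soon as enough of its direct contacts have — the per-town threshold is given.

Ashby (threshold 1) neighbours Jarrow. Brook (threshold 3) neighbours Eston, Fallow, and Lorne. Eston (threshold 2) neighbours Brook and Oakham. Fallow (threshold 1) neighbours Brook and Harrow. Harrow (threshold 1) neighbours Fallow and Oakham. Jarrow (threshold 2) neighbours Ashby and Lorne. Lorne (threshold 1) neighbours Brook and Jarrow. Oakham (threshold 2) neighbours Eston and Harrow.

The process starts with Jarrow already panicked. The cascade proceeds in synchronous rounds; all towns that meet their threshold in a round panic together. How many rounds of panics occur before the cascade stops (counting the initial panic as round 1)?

2

Round 1 — Jarrow panics (initial).
Round 2 — checking thresholds:
  Ashby: 1 of 1 neighbours ≥ 1, panics.
  Lorne: 1 of 2 neighbours ≥ 1, panics.
Round 3 — no new panics; cascade stops.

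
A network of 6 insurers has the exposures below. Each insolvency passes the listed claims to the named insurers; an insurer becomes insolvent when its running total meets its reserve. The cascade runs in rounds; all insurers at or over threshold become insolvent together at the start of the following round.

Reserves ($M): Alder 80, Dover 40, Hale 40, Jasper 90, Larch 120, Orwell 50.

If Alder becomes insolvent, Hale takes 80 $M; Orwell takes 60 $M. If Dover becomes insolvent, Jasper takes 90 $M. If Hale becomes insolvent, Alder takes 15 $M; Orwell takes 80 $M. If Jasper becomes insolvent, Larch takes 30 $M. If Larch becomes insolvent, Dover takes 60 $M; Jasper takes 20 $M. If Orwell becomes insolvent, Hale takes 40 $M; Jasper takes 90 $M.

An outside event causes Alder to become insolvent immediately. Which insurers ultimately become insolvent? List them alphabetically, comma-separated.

Round 1 — Alder becomes insolvent (initial).
  Hale: +80 → 80 ≥ 40
  Orwell: +60 → 60 ≥ 50
Round 2 — Hale, Orwell become insolvent.
  Jasper: +90 → 90 ≥ 90
Round 3 — Jasper becomes insolvent.
  Larch: +30 → 30 < 120
No further insolvencies.

Alder, Hale, Jasper, Orwell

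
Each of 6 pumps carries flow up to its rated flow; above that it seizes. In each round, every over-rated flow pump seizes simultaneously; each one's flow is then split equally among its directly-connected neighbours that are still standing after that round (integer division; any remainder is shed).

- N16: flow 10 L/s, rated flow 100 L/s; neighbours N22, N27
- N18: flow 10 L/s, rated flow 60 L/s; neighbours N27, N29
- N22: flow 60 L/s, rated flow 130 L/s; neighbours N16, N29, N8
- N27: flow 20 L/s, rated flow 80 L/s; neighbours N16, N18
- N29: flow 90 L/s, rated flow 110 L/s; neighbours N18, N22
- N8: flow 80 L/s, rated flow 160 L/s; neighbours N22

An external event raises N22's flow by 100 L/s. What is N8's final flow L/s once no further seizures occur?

133

Round 1 — N22 at 160 > 130. N22 seizes.
  N22 sheds 160 L/s to N16, N29, N8: 53 each (1 lost).
    N16: 10+53 = 63 ≤ 100
    N29: 90+53 = 143 > 110
    N8: 80+53 = 133 ≤ 160
Round 2 — N29 seizes.
  N29 sheds 143 L/s to N18: 143 each.
    N18: 10+143 = 153 > 60
Round 3 — N18 seizes.
  N18 sheds 153 L/s to N27: 153 each.
    N27: 20+153 = 173 > 80
Round 4 — N27 seizes.
  N27 sheds 173 L/s to N16: 173 each.
    N16: 63+173 = 236 > 100
Round 5 — N16 seizes.
  N16 sheds 236 L/s: no online neighbours, lost.
No further seizures.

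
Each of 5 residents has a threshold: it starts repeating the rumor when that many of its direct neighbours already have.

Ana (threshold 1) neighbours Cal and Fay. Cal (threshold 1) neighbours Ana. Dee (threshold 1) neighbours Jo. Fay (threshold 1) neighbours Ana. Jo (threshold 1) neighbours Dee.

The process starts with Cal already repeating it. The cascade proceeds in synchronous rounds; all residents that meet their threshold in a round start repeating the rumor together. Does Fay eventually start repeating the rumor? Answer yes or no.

yes

Round 1 — Cal starts repeating the rumor (initial).
Round 2 — checking thresholds:
  Ana: 1 of 2 neighbours ≥ 1, starts repeating the rumor.
Round 3 — checking thresholds:
  Fay: 1 of 1 neighbours ≥ 1, starts repeating the rumor.
Round 4 — no new spreads; cascade stops.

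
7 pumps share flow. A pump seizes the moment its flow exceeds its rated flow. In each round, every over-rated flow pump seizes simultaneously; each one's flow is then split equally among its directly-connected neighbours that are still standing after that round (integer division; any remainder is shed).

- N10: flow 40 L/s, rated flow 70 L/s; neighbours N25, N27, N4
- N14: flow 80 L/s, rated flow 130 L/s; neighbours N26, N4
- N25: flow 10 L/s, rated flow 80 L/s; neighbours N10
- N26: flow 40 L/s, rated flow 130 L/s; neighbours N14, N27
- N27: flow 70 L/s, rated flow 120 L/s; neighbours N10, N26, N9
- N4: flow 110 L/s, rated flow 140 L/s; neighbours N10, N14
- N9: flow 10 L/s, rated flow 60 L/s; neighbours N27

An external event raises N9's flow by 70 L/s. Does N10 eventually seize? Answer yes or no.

yes

Round 1 — N9 at 80 > 60. N9 seizes.
  N9 sheds 80 L/s to N27: 80 each.
    N27: 70+80 = 150 > 120
Round 2 — N27 seizes.
  N27 sheds 150 L/s to N10, N26: 75 each.
    N10: 40+75 = 115 > 70
    N26: 40+75 = 115 ≤ 130
Round 3 — N10 seizes.
  N10 sheds 115 L/s to N25, N4: 57 each (1 lost).
    N25: 10+57 = 67 ≤ 80
    N4: 110+57 = 167 > 140
Round 4 — N4 seizes.
  N4 sheds 167 L/s to N14: 167 each.
    N14: 80+167 = 247 > 130
Round 5 — N14 seizes.
  N14 sheds 247 L/s to N26: 247 each.
    N26: 115+247 = 362 > 130
Round 6 — N26 seizes.
  N26 sheds 362 L/s: no online neighbours, lost.
No further seizures.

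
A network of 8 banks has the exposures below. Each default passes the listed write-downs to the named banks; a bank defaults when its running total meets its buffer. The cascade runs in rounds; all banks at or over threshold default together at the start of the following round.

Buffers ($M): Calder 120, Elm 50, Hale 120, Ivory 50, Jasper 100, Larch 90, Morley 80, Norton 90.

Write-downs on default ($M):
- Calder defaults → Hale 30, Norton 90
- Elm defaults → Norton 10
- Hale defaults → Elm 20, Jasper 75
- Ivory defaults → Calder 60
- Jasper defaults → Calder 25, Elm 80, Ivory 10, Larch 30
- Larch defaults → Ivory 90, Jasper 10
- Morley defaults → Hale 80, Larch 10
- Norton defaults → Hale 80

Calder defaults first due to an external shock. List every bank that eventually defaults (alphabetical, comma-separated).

Round 1 — Calder defaults (initial).
  Hale: +30 → 30 < 120
  Norton: +90 → 90 ≥ 90
Round 2 — Norton defaults.
  Hale: +80 → 110 < 120
No further defaults.

Calder, Norton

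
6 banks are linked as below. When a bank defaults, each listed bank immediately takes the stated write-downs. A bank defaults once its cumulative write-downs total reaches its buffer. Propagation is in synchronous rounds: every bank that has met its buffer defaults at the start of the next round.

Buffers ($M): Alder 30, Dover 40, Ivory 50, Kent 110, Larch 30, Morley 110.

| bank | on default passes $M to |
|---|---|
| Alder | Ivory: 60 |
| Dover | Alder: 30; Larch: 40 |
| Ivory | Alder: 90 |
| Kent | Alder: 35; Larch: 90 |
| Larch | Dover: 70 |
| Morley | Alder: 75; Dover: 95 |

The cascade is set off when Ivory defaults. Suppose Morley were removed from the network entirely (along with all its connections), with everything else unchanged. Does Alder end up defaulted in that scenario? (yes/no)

With Morley removed:
Round 1 — Ivory defaults (initial).
  Alder: +90 → 90 ≥ 30
Round 2 — Alder defaults.
No further defaults.

yes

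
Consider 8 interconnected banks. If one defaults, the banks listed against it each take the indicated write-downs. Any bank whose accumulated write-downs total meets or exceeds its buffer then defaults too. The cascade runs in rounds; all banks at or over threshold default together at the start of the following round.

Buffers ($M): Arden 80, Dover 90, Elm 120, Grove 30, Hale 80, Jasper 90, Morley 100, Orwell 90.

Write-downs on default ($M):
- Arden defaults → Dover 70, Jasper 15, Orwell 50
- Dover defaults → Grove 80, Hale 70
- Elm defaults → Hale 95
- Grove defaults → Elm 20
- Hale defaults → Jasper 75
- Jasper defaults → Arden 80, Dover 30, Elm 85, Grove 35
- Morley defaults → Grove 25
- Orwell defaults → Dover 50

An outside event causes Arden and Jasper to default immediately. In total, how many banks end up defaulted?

Round 1 — Arden, Jasper default (initial).
  Dover: +70+30 → 100 ≥ 90
  Elm: +85 → 85 < 120
  Grove: +35 → 35 ≥ 30
  Orwell: +50 → 50 < 90
Round 2 — Dover, Grove default.
  Elm: +20 → 105 < 120
  Hale: +70 → 70 < 80
No further defaults.

4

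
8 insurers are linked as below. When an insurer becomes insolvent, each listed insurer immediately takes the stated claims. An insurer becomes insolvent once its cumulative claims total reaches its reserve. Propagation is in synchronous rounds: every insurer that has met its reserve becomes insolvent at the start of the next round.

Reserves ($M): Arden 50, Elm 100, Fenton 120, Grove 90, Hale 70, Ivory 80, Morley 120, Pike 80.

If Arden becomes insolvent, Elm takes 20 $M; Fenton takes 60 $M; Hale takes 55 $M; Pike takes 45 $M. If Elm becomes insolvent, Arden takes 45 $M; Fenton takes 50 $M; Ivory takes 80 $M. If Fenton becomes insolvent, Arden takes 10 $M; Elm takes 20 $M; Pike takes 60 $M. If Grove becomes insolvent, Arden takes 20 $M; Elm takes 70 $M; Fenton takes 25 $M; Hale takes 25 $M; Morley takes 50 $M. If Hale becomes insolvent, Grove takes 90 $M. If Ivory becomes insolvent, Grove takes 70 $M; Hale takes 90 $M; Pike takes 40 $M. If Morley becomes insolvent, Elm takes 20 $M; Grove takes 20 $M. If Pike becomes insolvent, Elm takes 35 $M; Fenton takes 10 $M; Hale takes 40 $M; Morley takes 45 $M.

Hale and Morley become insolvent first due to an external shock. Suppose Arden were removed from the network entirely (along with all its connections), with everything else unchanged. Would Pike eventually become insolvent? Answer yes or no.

With Arden removed:
Round 1 — Hale, Morley become insolvent (initial).
  Elm: +20 → 20 < 100
  Grove: +90+20 → 110 ≥ 90
Round 2 — Grove becomes insolvent.
  Elm: +70 → 90 < 100
  Fenton: +25 → 25 < 120
No further insolvencies.

no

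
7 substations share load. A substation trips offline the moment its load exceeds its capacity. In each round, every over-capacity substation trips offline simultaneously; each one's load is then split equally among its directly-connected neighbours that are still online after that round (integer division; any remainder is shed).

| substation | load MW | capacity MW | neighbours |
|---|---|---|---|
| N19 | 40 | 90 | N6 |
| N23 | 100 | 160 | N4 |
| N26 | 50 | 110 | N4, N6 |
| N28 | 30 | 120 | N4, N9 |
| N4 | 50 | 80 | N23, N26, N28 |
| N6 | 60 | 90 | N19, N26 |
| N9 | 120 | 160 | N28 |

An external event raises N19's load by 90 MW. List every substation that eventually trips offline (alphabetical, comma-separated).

N19, N23, N26, N28, N4, N6, N9

Round 1 — N19 at 130 > 90. N19 trips offline.
  N19 sheds 130 MW to N6: 130 each.
    N6: 60+130 = 190 > 90
Round 2 — N6 trips offline.
  N6 sheds 190 MW to N26: 190 each.
    N26: 50+190 = 240 > 110
Round 3 — N26 trips offline.
  N26 sheds 240 MW to N4: 240 each.
    N4: 50+240 = 290 > 80
Round 4 — N4 trips offline.
  N4 sheds 290 MW to N23, N28: 145 each.
    N23: 100+145 = 245 > 160
    N28: 30+145 = 175 > 120
Round 5 — N23, N28 trip offline.
  N23 sheds 245 MW: no online neighbours, lost.
  N28 sheds 175 MW to N9: 175 each.
    N9: 120+175 = 295 > 160
Round 6 — N9 trips offline.
  N9 sheds 295 MW: no online neighbours, lost.
No further trips.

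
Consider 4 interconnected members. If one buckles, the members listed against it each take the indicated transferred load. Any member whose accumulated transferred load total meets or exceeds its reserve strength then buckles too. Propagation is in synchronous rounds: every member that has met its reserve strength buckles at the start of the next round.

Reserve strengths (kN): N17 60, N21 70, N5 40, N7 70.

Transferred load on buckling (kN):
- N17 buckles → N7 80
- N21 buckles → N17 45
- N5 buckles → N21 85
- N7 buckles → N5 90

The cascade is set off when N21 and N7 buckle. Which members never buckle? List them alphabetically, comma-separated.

N17

Round 1 — N21, N7 buckle (initial).
  N17: +45 → 45 < 60
  N5: +90 → 90 ≥ 40
Round 2 — N5 buckles.
No further bucklings.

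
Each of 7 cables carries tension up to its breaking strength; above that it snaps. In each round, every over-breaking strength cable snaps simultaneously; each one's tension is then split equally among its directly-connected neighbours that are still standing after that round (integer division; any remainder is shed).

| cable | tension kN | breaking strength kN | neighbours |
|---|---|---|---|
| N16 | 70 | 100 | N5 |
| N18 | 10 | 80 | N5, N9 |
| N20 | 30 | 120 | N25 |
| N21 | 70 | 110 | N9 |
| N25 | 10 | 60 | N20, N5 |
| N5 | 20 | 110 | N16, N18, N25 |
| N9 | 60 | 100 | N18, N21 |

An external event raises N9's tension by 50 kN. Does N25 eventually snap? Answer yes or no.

no

Round 1 — N9 at 110 > 100. N9 snaps.
  N9 sheds 110 kN to N18, N21: 55 each.
    N18: 10+55 = 65 ≤ 80
    N21: 70+55 = 125 > 110
Round 2 — N21 snaps.
  N21 sheds 125 kN: no online neighbours, lost.
No further breaks.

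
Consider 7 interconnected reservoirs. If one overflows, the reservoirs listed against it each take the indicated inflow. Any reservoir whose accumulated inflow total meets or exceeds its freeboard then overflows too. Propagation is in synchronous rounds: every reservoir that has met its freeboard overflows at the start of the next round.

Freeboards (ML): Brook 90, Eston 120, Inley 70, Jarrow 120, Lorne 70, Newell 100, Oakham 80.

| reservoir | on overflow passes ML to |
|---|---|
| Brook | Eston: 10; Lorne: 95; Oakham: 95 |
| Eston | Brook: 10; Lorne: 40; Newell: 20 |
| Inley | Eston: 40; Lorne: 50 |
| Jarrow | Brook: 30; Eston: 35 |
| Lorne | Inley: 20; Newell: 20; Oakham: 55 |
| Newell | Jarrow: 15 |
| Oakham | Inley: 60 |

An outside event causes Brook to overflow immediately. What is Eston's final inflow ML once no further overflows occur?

Round 1 — Brook overflows (initial).
  Eston: +10 → 10 < 120
  Lorne: +95 → 95 ≥ 70
  Oakham: +95 → 95 ≥ 80
Round 2 — Lorne, Oakham overflow.
  Inley: +20+60 → 80 ≥ 70
  Newell: +20 → 20 < 100
Round 3 — Inley overflows.
  Eston: +40 → 50 < 120
No further overflows.

50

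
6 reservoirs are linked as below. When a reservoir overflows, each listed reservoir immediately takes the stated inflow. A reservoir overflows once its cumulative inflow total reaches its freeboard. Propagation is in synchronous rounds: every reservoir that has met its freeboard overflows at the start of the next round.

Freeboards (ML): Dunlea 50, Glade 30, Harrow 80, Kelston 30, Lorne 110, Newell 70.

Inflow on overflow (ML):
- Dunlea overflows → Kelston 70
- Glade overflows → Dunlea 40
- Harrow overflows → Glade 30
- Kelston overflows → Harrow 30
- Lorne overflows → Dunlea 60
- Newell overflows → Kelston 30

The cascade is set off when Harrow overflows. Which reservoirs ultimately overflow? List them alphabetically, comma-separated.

Round 1 — Harrow overflows (initial).
  Glade: +30 → 30 ≥ 30
Round 2 — Glade overflows.
  Dunlea: +40 → 40 < 50
No further overflows.

Glade, Harrow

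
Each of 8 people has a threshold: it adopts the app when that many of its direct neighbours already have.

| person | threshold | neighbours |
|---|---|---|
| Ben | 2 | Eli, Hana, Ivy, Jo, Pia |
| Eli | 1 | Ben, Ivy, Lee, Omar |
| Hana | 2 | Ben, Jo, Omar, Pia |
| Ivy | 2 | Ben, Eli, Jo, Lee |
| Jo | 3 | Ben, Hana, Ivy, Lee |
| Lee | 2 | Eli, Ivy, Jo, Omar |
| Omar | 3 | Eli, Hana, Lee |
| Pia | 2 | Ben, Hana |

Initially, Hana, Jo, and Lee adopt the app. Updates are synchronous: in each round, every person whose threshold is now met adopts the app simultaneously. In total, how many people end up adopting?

8

Round 1 — Hana, Jo, Lee adopt the app (initial).
Round 2 — checking thresholds:
  Ben: 2 of 5 neighbours ≥ 2, adopts the app.
  Eli: 1 of 4 neighbours ≥ 1, adopts the app.
  Ivy: 2 of 4 neighbours ≥ 2, adopts the app.
  Omar: 2 of 3 neighbours < 3, below threshold.
  Pia: 1 of 2 neighbours < 2, below threshold.
Round 3 — checking thresholds:
  Omar: 3 of 3 neighbours ≥ 3, adopts the app.
  Pia: 2 of 2 neighbours ≥ 2, adopts the app.
Round 4 — no new adoptions; cascade stops.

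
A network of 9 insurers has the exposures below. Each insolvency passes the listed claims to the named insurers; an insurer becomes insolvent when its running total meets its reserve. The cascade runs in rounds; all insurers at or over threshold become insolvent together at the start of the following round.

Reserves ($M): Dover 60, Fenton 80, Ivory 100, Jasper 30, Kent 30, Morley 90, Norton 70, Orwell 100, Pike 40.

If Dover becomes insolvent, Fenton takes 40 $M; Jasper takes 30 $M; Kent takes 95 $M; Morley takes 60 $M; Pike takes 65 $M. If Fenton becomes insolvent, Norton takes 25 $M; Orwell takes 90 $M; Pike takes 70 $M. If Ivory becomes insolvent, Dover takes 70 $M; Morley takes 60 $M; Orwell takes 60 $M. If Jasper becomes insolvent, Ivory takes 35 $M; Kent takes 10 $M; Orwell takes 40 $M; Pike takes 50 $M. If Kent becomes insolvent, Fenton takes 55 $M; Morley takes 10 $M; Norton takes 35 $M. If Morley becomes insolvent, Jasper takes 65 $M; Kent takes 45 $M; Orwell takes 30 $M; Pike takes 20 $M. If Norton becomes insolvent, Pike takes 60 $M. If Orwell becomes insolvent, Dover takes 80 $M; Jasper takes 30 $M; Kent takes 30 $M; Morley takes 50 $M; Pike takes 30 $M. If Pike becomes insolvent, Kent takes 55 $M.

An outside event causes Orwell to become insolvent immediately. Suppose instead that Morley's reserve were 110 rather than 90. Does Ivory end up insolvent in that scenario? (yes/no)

With Morley's reserve at 110:
Round 1 — Orwell becomes insolvent (initial).
  Dover: +80 → 80 ≥ 60
  Jasper: +30 → 30 ≥ 30
  Kent: +30 → 30 ≥ 30
  Morley: +50 → 50 < 110
  Pike: +30 → 30 < 40
Round 2 — Dover, Jasper, Kent become insolvent.
  Fenton: +40+55 → 95 ≥ 80
  Ivory: +35 → 35 < 100
  Morley: +60+10 → 120 ≥ 110
  Norton: +35 → 35 < 70
  Pike: +65+50 → 145 ≥ 40
Round 3 — Fenton, Morley, Pike become insolvent.
  Norton: +25 → 60 < 70
No further insolvencies.

no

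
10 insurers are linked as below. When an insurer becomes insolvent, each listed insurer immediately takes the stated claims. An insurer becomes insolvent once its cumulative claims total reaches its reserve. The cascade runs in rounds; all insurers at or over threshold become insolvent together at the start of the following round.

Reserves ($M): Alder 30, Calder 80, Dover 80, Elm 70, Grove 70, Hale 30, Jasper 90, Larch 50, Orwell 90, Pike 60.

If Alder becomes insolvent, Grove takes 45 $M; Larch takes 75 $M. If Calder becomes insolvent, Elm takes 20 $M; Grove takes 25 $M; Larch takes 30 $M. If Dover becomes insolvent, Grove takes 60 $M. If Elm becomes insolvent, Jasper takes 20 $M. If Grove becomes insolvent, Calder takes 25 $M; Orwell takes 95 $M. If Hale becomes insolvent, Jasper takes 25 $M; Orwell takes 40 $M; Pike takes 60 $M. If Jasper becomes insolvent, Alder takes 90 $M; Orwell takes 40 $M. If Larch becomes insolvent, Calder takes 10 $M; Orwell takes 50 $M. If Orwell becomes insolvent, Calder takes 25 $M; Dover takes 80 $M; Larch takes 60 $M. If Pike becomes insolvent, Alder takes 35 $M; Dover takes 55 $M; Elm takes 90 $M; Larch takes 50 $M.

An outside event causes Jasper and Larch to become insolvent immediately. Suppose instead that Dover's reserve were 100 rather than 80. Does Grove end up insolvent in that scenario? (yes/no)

no

With Dover's reserve at 100:
Round 1 — Jasper, Larch become insolvent (initial).
  Alder: +90 → 90 ≥ 30
  Calder: +10 → 10 < 80
  Orwell: +40+50 → 90 ≥ 90
Round 2 — Alder, Orwell become insolvent.
  Calder: +25 → 35 < 80
  Dover: +80 → 80 < 100
  Grove: +45 → 45 < 70
No further insolvencies.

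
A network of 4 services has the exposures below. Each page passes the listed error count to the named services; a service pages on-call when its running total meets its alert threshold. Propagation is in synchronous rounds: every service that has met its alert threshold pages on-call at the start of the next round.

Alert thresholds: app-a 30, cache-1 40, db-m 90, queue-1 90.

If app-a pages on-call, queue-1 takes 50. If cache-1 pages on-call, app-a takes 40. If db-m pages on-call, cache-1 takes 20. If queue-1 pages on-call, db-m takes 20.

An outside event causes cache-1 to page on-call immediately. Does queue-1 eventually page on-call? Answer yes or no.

no

Round 1 — cache-1 pages on-call (initial).
  app-a: +40 → 40 ≥ 30
Round 2 — app-a pages on-call.
  queue-1: +50 → 50 < 90
No further pages.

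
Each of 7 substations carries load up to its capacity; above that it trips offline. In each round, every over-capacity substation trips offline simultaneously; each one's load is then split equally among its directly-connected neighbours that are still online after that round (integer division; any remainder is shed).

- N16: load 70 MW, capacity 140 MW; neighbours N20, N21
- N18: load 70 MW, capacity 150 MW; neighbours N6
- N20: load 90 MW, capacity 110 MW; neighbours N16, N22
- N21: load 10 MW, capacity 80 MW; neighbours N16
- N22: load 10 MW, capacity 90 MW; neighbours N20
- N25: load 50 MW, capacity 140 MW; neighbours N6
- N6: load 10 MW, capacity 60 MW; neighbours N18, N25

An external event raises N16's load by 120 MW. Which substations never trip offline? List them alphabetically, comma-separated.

Round 1 — N16 at 190 > 140. N16 trips offline.
  N16 sheds 190 MW to N20, N21: 95 each.
    N20: 90+95 = 185 > 110
    N21: 10+95 = 105 > 80
Round 2 — N20, N21 trip offline.
  N20 sheds 185 MW to N22: 185 each.
    N22: 10+185 = 195 > 90
  N21 sheds 105 MW: no online neighbours, lost.
Round 3 — N22 trips offline.
  N22 sheds 195 MW: no online neighbours, lost.
No further trips.

N18, N25, N6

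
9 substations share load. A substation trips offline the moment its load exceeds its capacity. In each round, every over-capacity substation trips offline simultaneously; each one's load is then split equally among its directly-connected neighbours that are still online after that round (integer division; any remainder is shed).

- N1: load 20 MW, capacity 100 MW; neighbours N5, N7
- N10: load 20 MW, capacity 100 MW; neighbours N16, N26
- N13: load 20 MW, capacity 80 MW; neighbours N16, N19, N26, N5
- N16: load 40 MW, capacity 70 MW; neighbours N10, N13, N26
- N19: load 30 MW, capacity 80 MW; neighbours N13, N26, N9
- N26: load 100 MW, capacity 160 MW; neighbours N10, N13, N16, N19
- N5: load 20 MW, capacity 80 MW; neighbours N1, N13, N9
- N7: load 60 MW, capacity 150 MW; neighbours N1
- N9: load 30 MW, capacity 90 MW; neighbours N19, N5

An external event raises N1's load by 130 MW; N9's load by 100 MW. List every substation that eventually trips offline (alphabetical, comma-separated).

Round 1 — N1 at 150 > 100; N9 at 130 > 90. N1, N9 trip offline.
  N1 sheds 150 MW to N5, N7: 75 each.
    N5: 20+75 = 95 > 80
    N7: 60+75 = 135 ≤ 150
  N9 sheds 130 MW to N19, N5: 65 each.
    N19: 30+65 = 95 > 80
    N5: 95+65 = 160 > 80
Round 2 — N19, N5 trip offline.
  N19 sheds 95 MW to N13, N26: 47 each (1 lost).
    N13: 20+47 = 67 ≤ 80
    N26: 100+47 = 147 ≤ 160
  N5 sheds 160 MW to N13: 160 each.
    N13: 67+160 = 227 > 80
Round 3 — N13 trips offline.
  N13 sheds 227 MW to N16, N26: 113 each (1 lost).
    N16: 40+113 = 153 > 70
    N26: 147+113 = 260 > 160
Round 4 — N16, N26 trip offline.
  N16 sheds 153 MW to N10: 153 each.
    N10: 20+153 = 173 > 100
  N26 sheds 260 MW to N10: 260 each.
    N10: 173+260 = 433 > 100
Round 5 — N10 trips offline.
  N10 sheds 433 MW: no online neighbours, lost.
No further trips.

N1, N10, N13, N16, N19, N26, N5, N9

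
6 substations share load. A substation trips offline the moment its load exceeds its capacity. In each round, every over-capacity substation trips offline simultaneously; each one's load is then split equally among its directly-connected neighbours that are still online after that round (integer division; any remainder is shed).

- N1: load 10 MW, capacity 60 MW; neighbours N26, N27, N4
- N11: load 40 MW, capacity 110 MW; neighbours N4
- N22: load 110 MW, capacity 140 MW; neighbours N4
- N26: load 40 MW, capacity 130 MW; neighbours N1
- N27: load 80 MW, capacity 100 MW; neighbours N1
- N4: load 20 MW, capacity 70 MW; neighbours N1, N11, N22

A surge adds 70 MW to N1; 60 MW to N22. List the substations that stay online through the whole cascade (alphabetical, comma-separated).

N26

Round 1 — N1 at 80 > 60; N22 at 170 > 140. N1, N22 trip offline.
  N1 sheds 80 MW to N26, N27, N4: 26 each (2 lost).
    N26: 40+26 = 66 ≤ 130
    N27: 80+26 = 106 > 100
    N4: 20+26 = 46 ≤ 70
  N22 sheds 170 MW to N4: 170 each.
    N4: 46+170 = 216 > 70
Round 2 — N27, N4 trip offline.
  N27 sheds 106 MW: no online neighbours, lost.
  N4 sheds 216 MW to N11: 216 each.
    N11: 40+216 = 256 > 110
Round 3 — N11 trips offline.
  N11 sheds 256 MW: no online neighbours, lost.
No further trips.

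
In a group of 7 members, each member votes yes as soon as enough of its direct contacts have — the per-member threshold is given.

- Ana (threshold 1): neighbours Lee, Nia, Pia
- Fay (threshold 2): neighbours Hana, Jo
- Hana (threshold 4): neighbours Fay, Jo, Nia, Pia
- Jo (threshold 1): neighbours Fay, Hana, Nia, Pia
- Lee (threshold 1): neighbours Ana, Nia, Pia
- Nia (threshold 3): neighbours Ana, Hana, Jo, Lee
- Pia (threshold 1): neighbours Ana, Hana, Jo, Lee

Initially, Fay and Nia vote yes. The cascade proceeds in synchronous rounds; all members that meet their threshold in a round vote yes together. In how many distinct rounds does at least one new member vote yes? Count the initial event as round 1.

4

Round 1 — Fay, Nia vote yes (initial).
Round 2 — checking thresholds:
  Ana: 1 of 3 neighbours ≥ 1, votes yes.
  Hana: 2 of 4 neighbours < 4, holds.
  Jo: 2 of 4 neighbours ≥ 1, votes yes.
  Lee: 1 of 3 neighbours ≥ 1, votes yes.
Round 3 — checking thresholds:
  Hana: 3 of 4 neighbours < 4, holds.
  Pia: 3 of 4 neighbours ≥ 1, votes yes.
Round 4 — checking thresholds:
  Hana: 4 of 4 neighbours ≥ 4, votes yes.
Round 5 — no new yes votes; cascade stops.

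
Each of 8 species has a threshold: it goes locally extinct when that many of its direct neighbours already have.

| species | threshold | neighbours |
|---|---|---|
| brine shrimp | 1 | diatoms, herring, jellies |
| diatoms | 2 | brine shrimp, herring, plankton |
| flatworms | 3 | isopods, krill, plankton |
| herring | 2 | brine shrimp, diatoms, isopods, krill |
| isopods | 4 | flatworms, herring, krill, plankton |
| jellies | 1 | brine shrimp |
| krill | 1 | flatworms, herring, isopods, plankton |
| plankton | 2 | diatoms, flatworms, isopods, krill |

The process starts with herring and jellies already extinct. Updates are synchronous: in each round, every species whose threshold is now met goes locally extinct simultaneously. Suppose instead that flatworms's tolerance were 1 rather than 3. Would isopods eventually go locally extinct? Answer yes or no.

yes

With flatworms's tolerance at 1:
Round 1 — herring, jellies go locally extinct (initial).
Round 2 — checking thresholds:
  brine shrimp: 2 of 3 neighbours ≥ 1, goes locally extinct.
  diatoms: 1 of 3 neighbours < 2, below threshold.
  isopods: 1 of 4 neighbours < 4, below threshold.
  krill: 1 of 4 neighbours ≥ 1, goes locally extinct.
Round 3 — checking thresholds:
  diatoms: 2 of 3 neighbours ≥ 2, goes locally extinct.
  flatworms: 1 of 3 neighbours ≥ 1, goes locally extinct.
  isopods: 2 of 4 neighbours < 4, below threshold.
  plankton: 1 of 4 neighbours < 2, below threshold.
Round 4 — checking thresholds:
  isopods: 3 of 4 neighbours < 4, below threshold.
  plankton: 3 of 4 neighbours ≥ 2, goes locally extinct.
Round 5 — checking thresholds:
  isopods: 4 of 4 neighbours ≥ 4, goes locally extinct.
Round 6 — no new extinctions; cascade stops.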